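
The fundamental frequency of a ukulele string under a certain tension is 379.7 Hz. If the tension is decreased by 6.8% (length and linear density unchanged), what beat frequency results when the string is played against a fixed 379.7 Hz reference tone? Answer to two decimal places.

13.14 Hz

For a string, f ∝ √T, so the new frequency is 379.7·√0.932 = 366.5629 Hz.
f_beat = |366.5629 − 379.7| = 13.14 Hz.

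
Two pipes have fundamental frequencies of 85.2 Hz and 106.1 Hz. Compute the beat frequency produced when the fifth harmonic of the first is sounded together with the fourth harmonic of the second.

Fifth harmonic of the first: 5·85.2 = 426.0 Hz.
Fourth harmonic of the second: 4·106.1 = 424.4 Hz.
f_beat = |426.0 − 424.4| = 1.6 Hz.

1.6 Hz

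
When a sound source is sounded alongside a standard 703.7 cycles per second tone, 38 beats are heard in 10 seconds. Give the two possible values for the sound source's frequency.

Beat frequency = 38/10 = 3.8 Hz.
|f − 703.7| = 3.8, so f = 703.7 ± 3.8.

699.9 Hz or 707.5 Hz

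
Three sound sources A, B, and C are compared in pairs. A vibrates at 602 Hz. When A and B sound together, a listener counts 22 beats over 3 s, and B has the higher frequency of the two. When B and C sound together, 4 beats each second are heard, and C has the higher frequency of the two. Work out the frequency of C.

613.3333 Hz

A–B: Beat frequency = 22/3 = 7.3333 Hz.
B is above A, so f_B = 602 + 7.3333 = 609.3333 Hz.
C is above B, so f_C = 609.3333 + 4 = 613.3333 Hz.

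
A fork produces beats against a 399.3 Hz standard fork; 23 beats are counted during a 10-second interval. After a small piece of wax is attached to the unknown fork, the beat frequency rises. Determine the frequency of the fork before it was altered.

397 Hz

Beat frequency = 23/10 = 2.3 Hz.
|f − 399.3| = 2.3, so the fork was at either 397 Hz or 401.6 Hz.
Loading a fork with wax lowers its frequency; the adjustment lowers the fork's frequency.
The beat rate rose, so the adjustment moved the fork further from 399.3 Hz — it was already below the reference.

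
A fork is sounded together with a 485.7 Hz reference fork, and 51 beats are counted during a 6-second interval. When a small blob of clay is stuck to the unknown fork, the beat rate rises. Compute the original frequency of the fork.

477.2 Hz

Beat frequency = 51/6 = 8.5 Hz.
|f − 485.7| = 8.5, so the fork was at either 477.2 Hz or 494.2 Hz.
Adding mass to a fork lowers its frequency; the adjustment lowers the fork's frequency.
The beat rate rose, so the adjustment moved the fork further from 485.7 Hz — it was already below the reference.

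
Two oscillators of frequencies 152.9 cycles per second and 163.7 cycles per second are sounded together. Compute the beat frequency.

f_beat = |f₁ − f₂|.
|152.9 − 163.7| = 10.8 Hz.

10.8 Hz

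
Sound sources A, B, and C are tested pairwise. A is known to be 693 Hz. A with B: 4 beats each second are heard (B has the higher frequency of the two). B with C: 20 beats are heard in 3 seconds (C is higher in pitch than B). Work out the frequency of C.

703.6667 Hz

B is above A, so f_B = 693 + 4 = 697 Hz.
B–C: Beat frequency = 20/3 = 6.6667 Hz.
C is above B, so f_C = 697 + 6.6667 = 703.6667 Hz.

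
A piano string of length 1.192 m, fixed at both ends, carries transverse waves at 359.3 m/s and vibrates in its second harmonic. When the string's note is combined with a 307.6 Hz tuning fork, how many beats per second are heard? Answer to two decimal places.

6.17 Hz

For a string fixed at both ends, f_n = n·v/(2L) = 2·359.3/(2·1.192) = 301.4262 Hz.
f_beat = |301.4262 − 307.6| = 6.17 Hz.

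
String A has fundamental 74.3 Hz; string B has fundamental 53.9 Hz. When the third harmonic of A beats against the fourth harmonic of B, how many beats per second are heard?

7.3 Hz

Third harmonic of the first: 3·74.3 = 222.9 Hz.
Fourth harmonic of the second: 4·53.9 = 215.6 Hz.
f_beat = |222.9 − 215.6| = 7.3 Hz.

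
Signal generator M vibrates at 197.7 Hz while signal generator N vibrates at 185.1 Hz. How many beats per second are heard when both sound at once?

f_beat = |f₁ − f₂|.
|197.7 − 185.1| = 12.6 Hz.

12.6 Hz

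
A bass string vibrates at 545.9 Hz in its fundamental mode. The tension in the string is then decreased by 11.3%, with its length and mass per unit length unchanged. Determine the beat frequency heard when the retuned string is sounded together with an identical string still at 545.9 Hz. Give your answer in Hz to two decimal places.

31.77 Hz

For a string, f ∝ √T, so the new frequency is 545.9·√0.887 = 514.1323 Hz.
f_beat = |514.1323 − 545.9| = 31.77 Hz.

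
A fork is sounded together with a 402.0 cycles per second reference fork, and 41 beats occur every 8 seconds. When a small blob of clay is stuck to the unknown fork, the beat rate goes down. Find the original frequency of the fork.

407.125 Hz

Beat frequency = 41/8 = 5.125 Hz.
|f − 402.0| = 5.125, so the fork was at either 396.875 Hz or 407.125 Hz.
Adding mass to a fork lowers its frequency; the adjustment lowers the fork's frequency.
The beat rate fell, so the adjustment moved the fork toward 402.0 Hz — it must have started above the reference.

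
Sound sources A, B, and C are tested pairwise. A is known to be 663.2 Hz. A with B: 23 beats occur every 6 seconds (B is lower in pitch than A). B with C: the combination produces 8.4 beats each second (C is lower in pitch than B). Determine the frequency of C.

650.9667 Hz

A–B: Beat frequency = 23/6 = 3.8333 Hz.
B is below A, so f_B = 663.2 − 3.8333 = 659.3667 Hz.
C is below B, so f_C = 659.3667 − 8.4 = 650.9667 Hz.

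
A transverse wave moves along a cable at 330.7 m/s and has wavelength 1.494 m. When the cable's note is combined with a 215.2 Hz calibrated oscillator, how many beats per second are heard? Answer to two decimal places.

6.15 Hz

Source frequency f = v/λ = 330.7/1.494 = 221.3521 Hz.
f_beat = |221.3521 − 215.2| = 6.15 Hz.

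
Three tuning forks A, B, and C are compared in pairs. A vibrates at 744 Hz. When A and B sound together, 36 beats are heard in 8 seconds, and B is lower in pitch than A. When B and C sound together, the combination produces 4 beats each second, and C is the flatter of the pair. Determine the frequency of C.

A–B: Beat frequency = 36/8 = 4.5 Hz.
B is below A, so f_B = 744 − 4.5 = 739.5 Hz.
C is below B, so f_C = 739.5 − 4 = 735.5 Hz.

735.5 Hz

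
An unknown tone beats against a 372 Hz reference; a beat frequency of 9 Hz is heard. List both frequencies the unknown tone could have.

|f − 372| = 9, so f = 372 ± 9.

363 Hz or 381 Hz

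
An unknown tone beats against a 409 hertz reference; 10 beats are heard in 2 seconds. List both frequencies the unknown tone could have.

Beat frequency = 10/2 = 5 Hz.
|f − 409| = 5, so f = 409 ± 5.

404 Hz or 414 Hz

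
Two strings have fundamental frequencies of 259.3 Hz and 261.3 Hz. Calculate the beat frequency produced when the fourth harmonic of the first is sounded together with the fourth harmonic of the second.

Fourth harmonic of the first: 4·259.3 = 1037.2 Hz.
Fourth harmonic of the second: 4·261.3 = 1045.2 Hz.
f_beat = |1037.2 − 1045.2| = 8.0 Hz.

8.0 Hz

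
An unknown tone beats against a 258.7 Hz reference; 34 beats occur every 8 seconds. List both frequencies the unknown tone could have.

254.45 Hz or 262.95 Hz

Beat frequency = 34/8 = 4.25 Hz.
|f − 258.7| = 4.25, so f = 258.7 ± 4.25.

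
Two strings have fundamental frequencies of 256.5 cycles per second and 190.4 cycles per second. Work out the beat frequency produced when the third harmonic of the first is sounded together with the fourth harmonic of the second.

7.9 Hz

Third harmonic of the first: 3·256.5 = 769.5 Hz.
Fourth harmonic of the second: 4·190.4 = 761.6 Hz.
f_beat = |769.5 − 761.6| = 7.9 Hz.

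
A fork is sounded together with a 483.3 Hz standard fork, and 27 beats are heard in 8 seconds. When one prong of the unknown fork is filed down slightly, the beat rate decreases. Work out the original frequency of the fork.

479.925 Hz

Beat frequency = 27/8 = 3.375 Hz.
|f − 483.3| = 3.375, so the fork was at either 479.925 Hz or 486.675 Hz.
Filing a prong removes mass and raises the fork's frequency; the adjustment raises the fork's frequency.
The beat rate fell, so the adjustment moved the fork toward 483.3 Hz — it must have started below the reference.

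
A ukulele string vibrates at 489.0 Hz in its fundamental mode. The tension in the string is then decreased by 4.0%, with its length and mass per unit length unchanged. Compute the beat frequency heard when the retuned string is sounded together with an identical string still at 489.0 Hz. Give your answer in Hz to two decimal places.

9.88 Hz

For a string, f ∝ √T, so the new frequency is 489.0·√0.960 = 479.1202 Hz.
f_beat = |479.1202 − 489.0| = 9.88 Hz.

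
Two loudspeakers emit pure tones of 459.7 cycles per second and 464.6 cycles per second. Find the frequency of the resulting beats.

Beats arise from superposition of two nearby frequencies; the beat rate is |f₁ − f₂|.
|459.7 − 464.6| = 4.9 Hz.

4.9 Hz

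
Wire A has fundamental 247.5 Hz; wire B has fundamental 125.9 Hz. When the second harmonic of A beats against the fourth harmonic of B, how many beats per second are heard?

Second harmonic of the first: 2·247.5 = 495.0 Hz.
Fourth harmonic of the second: 4·125.9 = 503.6 Hz.
f_beat = |495.0 − 503.6| = 8.6 Hz.

8.6 Hz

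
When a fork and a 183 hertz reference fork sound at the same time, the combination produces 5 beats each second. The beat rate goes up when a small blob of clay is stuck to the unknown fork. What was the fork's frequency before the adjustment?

178 Hz

|f − 183| = 5, so the fork was at either 178 Hz or 188 Hz.
Adding mass to a fork lowers its frequency; the adjustment lowers the fork's frequency.
The beat rate rose, so the adjustment moved the fork further from 183 Hz — it was already below the reference.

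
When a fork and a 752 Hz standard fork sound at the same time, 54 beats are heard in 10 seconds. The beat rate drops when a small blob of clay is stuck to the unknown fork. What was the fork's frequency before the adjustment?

Beat frequency = 54/10 = 5.4 Hz.
|f − 752| = 5.4, so the fork was at either 746.6 Hz or 757.4 Hz.
Adding mass to a fork lowers its frequency; the adjustment lowers the fork's frequency.
The beat rate fell, so the adjustment moved the fork toward 752 Hz — it must have started above the reference.

757.4 Hz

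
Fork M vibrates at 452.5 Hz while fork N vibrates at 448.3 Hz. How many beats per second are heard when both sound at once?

4.2 Hz

f_beat = |f₁ − f₂|.
|452.5 − 448.3| = 4.2 Hz.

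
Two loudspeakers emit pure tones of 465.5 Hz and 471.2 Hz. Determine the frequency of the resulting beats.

Beats arise from superposition of two nearby frequencies; the beat rate is |f₁ − f₂|.
|465.5 − 471.2| = 5.7 Hz.

5.7 Hz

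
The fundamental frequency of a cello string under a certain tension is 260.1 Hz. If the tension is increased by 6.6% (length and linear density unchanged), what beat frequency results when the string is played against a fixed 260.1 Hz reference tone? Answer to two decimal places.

8.45 Hz

For a string, f ∝ √T, so the new frequency is 260.1·√1.066 = 268.5462 Hz.
f_beat = |268.5462 − 260.1| = 8.45 Hz.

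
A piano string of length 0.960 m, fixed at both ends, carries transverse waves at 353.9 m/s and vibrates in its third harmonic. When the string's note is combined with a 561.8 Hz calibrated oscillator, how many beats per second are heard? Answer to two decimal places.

8.83 Hz

For a string fixed at both ends, f_n = n·v/(2L) = 3·353.9/(2·0.960) = 552.9687 Hz.
f_beat = |552.9687 − 561.8| = 8.83 Hz.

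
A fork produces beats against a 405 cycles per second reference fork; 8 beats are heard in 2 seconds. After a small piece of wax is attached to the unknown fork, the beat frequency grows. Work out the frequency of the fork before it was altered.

Beat frequency = 8/2 = 4 Hz.
|f − 405| = 4, so the fork was at either 401 Hz or 409 Hz.
Loading a fork with wax lowers its frequency; the adjustment lowers the fork's frequency.
The beat rate rose, so the adjustment moved the fork further from 405 Hz — it was already below the reference.

401 Hz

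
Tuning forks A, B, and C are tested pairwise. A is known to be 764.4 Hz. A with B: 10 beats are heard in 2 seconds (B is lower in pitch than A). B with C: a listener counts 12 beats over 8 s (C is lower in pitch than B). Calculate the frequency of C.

A–B: Beat frequency = 10/2 = 5 Hz.
B is below A, so f_B = 764.4 − 5 = 759.4 Hz.
B–C: Beat frequency = 12/8 = 1.5 Hz.
C is below B, so f_C = 759.4 − 1.5 = 757.9 Hz.

757.9 Hz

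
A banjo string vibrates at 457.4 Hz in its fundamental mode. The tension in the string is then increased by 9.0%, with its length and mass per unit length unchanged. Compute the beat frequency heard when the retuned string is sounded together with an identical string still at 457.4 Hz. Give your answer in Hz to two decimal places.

For a string, f ∝ √T, so the new frequency is 457.4·√1.090 = 477.5396 Hz.
f_beat = |477.5396 − 457.4| = 20.14 Hz.

20.14 Hz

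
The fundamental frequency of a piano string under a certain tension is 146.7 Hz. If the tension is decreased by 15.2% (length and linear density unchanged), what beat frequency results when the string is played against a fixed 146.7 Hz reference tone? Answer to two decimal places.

For a string, f ∝ √T, so the new frequency is 146.7·√0.848 = 135.0915 Hz.
f_beat = |135.0915 − 146.7| = 11.61 Hz.

11.61 Hz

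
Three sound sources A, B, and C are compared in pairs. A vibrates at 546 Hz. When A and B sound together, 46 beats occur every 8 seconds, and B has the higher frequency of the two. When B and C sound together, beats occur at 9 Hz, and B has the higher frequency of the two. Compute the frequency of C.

A–B: Beat frequency = 46/8 = 5.75 Hz.
B is above A, so f_B = 546 + 5.75 = 551.75 Hz.
C is below B, so f_C = 551.75 − 9 = 542.75 Hz.

542.75 Hz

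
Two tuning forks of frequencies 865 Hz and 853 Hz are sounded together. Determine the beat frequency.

The beat frequency equals the magnitude of the frequency difference.
|865 − 853| = 12 Hz.

12 Hz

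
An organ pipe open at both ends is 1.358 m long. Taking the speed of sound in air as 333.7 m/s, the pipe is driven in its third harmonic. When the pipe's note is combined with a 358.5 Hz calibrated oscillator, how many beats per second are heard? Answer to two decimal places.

10.09 Hz

Open pipe: f_n = n·v/(2L) = 3·333.7/(2·1.358) = 368.5935 Hz.
f_beat = |368.5935 − 358.5| = 10.09 Hz.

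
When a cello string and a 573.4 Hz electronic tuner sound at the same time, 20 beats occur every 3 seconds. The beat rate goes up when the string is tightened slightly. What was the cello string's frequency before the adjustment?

580.0667 Hz

Beat frequency = 20/3 = 6.6667 Hz.
|f − 573.4| = 6.6667, so the cello string was at either 566.7333 Hz or 580.0667 Hz.
Increasing tension raises a string's frequency; the adjustment raises the cello string's frequency.
The beat rate rose, so the adjustment moved the cello string further from 573.4 Hz — it was already above the reference.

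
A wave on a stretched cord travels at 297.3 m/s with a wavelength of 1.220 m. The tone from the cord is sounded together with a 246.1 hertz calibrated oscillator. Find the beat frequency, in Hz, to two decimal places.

Source frequency f = v/λ = 297.3/1.220 = 243.6885 Hz.
f_beat = |243.6885 − 246.1| = 2.41 Hz.

2.41 Hz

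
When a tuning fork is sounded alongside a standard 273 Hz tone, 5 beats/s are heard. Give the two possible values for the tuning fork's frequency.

|f − 273| = 5, so f = 273 ± 5.

268 Hz or 278 Hz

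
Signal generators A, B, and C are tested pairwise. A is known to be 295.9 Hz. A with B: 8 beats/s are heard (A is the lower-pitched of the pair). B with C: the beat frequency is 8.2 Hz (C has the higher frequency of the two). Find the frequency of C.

312.1 Hz

B is above A, so f_B = 295.9 + 8 = 303.9 Hz.
C is above B, so f_C = 303.9 + 8.2 = 312.1 Hz.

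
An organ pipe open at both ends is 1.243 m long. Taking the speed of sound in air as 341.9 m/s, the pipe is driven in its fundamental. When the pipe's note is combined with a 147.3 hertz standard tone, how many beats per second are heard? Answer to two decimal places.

Open pipe: f_n = n·v/(2L) = 1·341.9/(2·1.243) = 137.5302 Hz.
f_beat = |137.5302 − 147.3| = 9.77 Hz.

9.77 Hz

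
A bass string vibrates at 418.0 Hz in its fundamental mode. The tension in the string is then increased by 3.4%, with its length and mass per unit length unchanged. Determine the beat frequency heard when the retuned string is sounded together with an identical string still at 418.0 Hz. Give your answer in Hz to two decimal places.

7.05 Hz

For a string, f ∝ √T, so the new frequency is 418.0·√1.034 = 425.0466 Hz.
f_beat = |425.0466 − 418.0| = 7.05 Hz.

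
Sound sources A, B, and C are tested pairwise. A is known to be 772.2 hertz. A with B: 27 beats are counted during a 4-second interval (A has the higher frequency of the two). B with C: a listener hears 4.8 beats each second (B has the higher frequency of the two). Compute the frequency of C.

760.65 Hz

A–B: Beat frequency = 27/4 = 6.75 Hz.
B is below A, so f_B = 772.2 − 6.75 = 765.45 Hz.
C is below B, so f_C = 765.45 − 4.8 = 760.65 Hz.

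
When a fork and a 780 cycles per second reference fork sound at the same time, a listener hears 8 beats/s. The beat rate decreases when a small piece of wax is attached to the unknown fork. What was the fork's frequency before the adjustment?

|f − 780| = 8, so the fork was at either 772 Hz or 788 Hz.
Loading a fork with wax lowers its frequency; the adjustment lowers the fork's frequency.
The beat rate fell, so the adjustment moved the fork toward 780 Hz — it must have started above the reference.

788 Hz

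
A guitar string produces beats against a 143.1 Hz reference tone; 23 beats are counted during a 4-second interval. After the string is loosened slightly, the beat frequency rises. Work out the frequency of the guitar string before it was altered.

137.35 Hz

Beat frequency = 23/4 = 5.75 Hz.
|f − 143.1| = 5.75, so the guitar string was at either 137.35 Hz or 148.85 Hz.
Reducing tension lowers a string's frequency; the adjustment lowers the guitar string's frequency.
The beat rate rose, so the adjustment moved the guitar string further from 143.1 Hz — it was already below the reference.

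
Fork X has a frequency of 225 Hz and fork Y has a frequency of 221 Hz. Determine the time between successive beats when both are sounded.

f_beat = |225 − 221| = 4 Hz.
Beat period T = 1 / f_beat = 1 / 4 s.

0.250 s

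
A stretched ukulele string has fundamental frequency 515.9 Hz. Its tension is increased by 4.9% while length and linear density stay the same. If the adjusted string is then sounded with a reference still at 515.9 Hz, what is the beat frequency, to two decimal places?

12.49 Hz

For a string, f ∝ √T, so the new frequency is 515.9·√1.049 = 528.3884 Hz.
f_beat = |528.3884 − 515.9| = 12.49 Hz.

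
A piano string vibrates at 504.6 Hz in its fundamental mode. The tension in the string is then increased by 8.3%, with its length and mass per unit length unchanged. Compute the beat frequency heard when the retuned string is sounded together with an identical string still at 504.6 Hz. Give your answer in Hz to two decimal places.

For a string, f ∝ √T, so the new frequency is 504.6·√1.083 = 525.1235 Hz.
f_beat = |525.1235 − 504.6| = 20.52 Hz.

20.52 Hz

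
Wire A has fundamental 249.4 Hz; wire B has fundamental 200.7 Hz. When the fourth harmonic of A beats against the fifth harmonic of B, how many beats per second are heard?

Fourth harmonic of the first: 4·249.4 = 997.6 Hz.
Fifth harmonic of the second: 5·200.7 = 1003.5 Hz.
f_beat = |997.6 − 1003.5| = 5.9 Hz.

5.9 Hz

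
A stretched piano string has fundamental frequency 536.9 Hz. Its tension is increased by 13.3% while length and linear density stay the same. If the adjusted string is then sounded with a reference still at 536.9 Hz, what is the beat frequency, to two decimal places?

34.59 Hz

For a string, f ∝ √T, so the new frequency is 536.9·√1.133 = 571.4896 Hz.
f_beat = |571.4896 − 536.9| = 34.59 Hz.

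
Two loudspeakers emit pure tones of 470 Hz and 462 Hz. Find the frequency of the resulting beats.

8 Hz

The beat frequency equals the magnitude of the frequency difference.
|470 − 462| = 8 Hz.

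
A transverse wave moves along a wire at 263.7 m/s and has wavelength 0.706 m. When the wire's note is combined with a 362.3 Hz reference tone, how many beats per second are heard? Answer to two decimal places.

Source frequency f = v/λ = 263.7/0.706 = 373.5127 Hz.
f_beat = |373.5127 − 362.3| = 11.21 Hz.

11.21 Hz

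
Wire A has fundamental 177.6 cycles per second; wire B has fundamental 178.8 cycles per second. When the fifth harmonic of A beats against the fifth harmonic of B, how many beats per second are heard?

Fifth harmonic of the first: 5·177.6 = 888.0 Hz.
Fifth harmonic of the second: 5·178.8 = 894.0 Hz.
f_beat = |888.0 − 894.0| = 6.0 Hz.

6.0 Hz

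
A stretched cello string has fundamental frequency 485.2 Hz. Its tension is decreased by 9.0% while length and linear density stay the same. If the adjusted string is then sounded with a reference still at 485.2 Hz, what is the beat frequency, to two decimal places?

For a string, f ∝ √T, so the new frequency is 485.2·√0.910 = 462.8513 Hz.
f_beat = |462.8513 − 485.2| = 22.35 Hz.

22.35 Hz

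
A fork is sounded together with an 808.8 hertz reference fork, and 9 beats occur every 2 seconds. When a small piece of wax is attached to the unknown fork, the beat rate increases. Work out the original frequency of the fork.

Beat frequency = 9/2 = 4.5 Hz.
|f − 808.8| = 4.5, so the fork was at either 804.3 Hz or 813.3 Hz.
Loading a fork with wax lowers its frequency; the adjustment lowers the fork's frequency.
The beat rate rose, so the adjustment moved the fork further from 808.8 Hz — it was already below the reference.

804.3 Hz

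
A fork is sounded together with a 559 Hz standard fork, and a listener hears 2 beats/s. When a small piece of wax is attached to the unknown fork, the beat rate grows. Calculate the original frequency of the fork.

557 Hz

|f − 559| = 2, so the fork was at either 557 Hz or 561 Hz.
Loading a fork with wax lowers its frequency; the adjustment lowers the fork's frequency.
The beat rate rose, so the adjustment moved the fork further from 559 Hz — it was already below the reference.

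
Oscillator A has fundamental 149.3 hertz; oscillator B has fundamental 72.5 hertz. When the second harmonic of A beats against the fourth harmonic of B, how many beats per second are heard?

8.6 Hz

Second harmonic of the first: 2·149.3 = 298.6 Hz.
Fourth harmonic of the second: 4·72.5 = 290.0 Hz.
f_beat = |298.6 − 290.0| = 8.6 Hz.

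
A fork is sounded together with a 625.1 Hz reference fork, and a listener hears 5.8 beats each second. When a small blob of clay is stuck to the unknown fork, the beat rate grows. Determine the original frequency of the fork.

|f − 625.1| = 5.8, so the fork was at either 619.3 Hz or 630.9 Hz.
Adding mass to a fork lowers its frequency; the adjustment lowers the fork's frequency.
The beat rate rose, so the adjustment moved the fork further from 625.1 Hz — it was already below the reference.

619.3 Hz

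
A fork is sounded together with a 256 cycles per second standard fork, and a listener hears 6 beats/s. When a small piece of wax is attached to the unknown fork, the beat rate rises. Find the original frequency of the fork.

250 Hz

|f − 256| = 6, so the fork was at either 250 Hz or 262 Hz.
Loading a fork with wax lowers its frequency; the adjustment lowers the fork's frequency.
The beat rate rose, so the adjustment moved the fork further from 256 Hz — it was already below the reference.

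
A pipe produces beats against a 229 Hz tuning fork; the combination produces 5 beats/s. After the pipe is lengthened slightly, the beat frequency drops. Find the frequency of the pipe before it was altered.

234 Hz

|f − 229| = 5, so the pipe was at either 224 Hz or 234 Hz.
A longer pipe has a lower fundamental; the adjustment lowers the pipe's frequency.
The beat rate fell, so the adjustment moved the pipe toward 229 Hz — it must have started above the reference.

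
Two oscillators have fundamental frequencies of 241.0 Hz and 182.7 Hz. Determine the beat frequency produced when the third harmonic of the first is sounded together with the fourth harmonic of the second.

Third harmonic of the first: 3·241.0 = 723.0 Hz.
Fourth harmonic of the second: 4·182.7 = 730.8 Hz.
f_beat = |723.0 − 730.8| = 7.8 Hz.

7.8 Hz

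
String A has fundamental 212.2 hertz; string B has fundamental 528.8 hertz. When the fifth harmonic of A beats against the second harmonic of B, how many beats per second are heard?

Fifth harmonic of the first: 5·212.2 = 1061.0 Hz.
Second harmonic of the second: 2·528.8 = 1057.6 Hz.
f_beat = |1061.0 − 1057.6| = 3.4 Hz.

3.4 Hz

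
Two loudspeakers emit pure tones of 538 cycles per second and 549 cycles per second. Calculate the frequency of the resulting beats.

11 Hz

Beats arise from superposition of two nearby frequencies; the beat rate is |f₁ − f₂|.
|538 − 549| = 11 Hz.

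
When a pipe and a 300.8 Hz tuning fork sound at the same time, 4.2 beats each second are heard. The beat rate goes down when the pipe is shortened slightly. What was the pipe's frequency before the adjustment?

|f − 300.8| = 4.2, so the pipe was at either 296.6 Hz or 305 Hz.
A shorter pipe has a higher fundamental; the adjustment raises the pipe's frequency.
The beat rate fell, so the adjustment moved the pipe toward 300.8 Hz — it must have started below the reference.

296.6 Hz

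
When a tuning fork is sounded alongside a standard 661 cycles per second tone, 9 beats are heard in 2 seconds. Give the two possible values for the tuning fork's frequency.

656.5 Hz or 665.5 Hz

Beat frequency = 9/2 = 4.5 Hz.
|f − 661| = 4.5, so f = 661 ± 4.5.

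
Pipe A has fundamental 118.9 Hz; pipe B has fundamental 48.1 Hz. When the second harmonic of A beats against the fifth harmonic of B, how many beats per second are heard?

Second harmonic of the first: 2·118.9 = 237.8 Hz.
Fifth harmonic of the second: 5·48.1 = 240.5 Hz.
f_beat = |237.8 − 240.5| = 2.7 Hz.

2.7 Hz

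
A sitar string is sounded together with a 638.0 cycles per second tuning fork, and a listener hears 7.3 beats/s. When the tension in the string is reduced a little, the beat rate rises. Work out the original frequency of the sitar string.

|f − 638.0| = 7.3, so the sitar string was at either 630.7 Hz or 645.3 Hz.
Lower tension means lower frequency; the adjustment lowers the sitar string's frequency.
The beat rate rose, so the adjustment moved the sitar string further from 638.0 Hz — it was already below the reference.

630.7 Hz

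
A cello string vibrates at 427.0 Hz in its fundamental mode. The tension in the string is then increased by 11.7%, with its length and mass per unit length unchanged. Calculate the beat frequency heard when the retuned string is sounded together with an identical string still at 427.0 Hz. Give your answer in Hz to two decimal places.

For a string, f ∝ √T, so the new frequency is 427.0·√1.117 = 451.2887 Hz.
f_beat = |451.2887 − 427.0| = 24.29 Hz.

24.29 Hz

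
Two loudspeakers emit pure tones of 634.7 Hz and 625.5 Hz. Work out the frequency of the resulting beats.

f_beat = |f₁ − f₂|.
|634.7 − 625.5| = 9.2 Hz.

9.2 Hz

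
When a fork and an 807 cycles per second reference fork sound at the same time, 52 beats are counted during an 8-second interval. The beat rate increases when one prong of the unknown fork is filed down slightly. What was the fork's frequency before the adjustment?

Beat frequency = 52/8 = 6.5 Hz.
|f − 807| = 6.5, so the fork was at either 800.5 Hz or 813.5 Hz.
Filing a prong removes mass and raises the fork's frequency; the adjustment raises the fork's frequency.
The beat rate rose, so the adjustment moved the fork further from 807 Hz — it was already above the reference.

813.5 Hz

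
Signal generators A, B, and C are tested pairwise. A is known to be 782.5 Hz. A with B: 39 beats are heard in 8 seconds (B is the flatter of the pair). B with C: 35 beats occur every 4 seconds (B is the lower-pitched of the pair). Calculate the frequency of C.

A–B: Beat frequency = 39/8 = 4.875 Hz.
B is below A, so f_B = 782.5 − 4.875 = 777.625 Hz.
B–C: Beat frequency = 35/4 = 8.75 Hz.
C is above B, so f_C = 777.625 + 8.75 = 786.375 Hz.

786.375 Hz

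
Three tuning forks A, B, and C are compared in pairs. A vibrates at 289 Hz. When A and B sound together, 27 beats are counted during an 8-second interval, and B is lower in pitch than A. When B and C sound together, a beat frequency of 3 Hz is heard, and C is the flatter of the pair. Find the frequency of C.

A–B: Beat frequency = 27/8 = 3.375 Hz.
B is below A, so f_B = 289 − 3.375 = 285.625 Hz.
C is below B, so f_C = 285.625 − 3 = 282.625 Hz.

282.625 Hz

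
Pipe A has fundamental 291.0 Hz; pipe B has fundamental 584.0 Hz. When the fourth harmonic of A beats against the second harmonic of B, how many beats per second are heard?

4.0 Hz

Fourth harmonic of the first: 4·291.0 = 1164.0 Hz.
Second harmonic of the second: 2·584.0 = 1168.0 Hz.
f_beat = |1164.0 − 1168.0| = 4.0 Hz.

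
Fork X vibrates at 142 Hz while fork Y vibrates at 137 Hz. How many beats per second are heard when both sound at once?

Beats arise from superposition of two nearby frequencies; the beat rate is |f₁ − f₂|.
|142 − 137| = 5 Hz.

5 Hz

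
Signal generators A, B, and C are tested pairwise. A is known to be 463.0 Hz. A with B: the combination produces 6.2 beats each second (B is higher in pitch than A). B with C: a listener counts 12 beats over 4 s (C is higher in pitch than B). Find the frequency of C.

472.2 Hz

B is above A, so f_B = 463.0 + 6.2 = 469.2 Hz.
B–C: Beat frequency = 12/4 = 3 Hz.
C is above B, so f_C = 469.2 + 3 = 472.2 Hz.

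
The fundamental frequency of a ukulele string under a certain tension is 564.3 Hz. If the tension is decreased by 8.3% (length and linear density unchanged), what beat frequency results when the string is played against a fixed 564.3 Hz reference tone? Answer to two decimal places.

23.93 Hz

For a string, f ∝ √T, so the new frequency is 564.3·√0.917 = 540.3743 Hz.
f_beat = |540.3743 − 564.3| = 23.93 Hz.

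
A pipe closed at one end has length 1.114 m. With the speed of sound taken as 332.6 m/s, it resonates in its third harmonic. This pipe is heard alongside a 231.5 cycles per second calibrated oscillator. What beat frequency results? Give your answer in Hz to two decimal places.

Closed pipe (odd harmonics): f_n = n·v/(4L) = 3·332.6/(4·1.114) = 223.9228 Hz.
f_beat = |223.9228 − 231.5| = 7.58 Hz.

7.58 Hz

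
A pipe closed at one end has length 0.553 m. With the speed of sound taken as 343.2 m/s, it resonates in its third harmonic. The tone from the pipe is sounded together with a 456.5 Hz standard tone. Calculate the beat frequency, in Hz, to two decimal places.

8.96 Hz

Closed pipe (odd harmonics): f_n = n·v/(4L) = 3·343.2/(4·0.553) = 465.4611 Hz.
f_beat = |465.4611 − 456.5| = 8.96 Hz.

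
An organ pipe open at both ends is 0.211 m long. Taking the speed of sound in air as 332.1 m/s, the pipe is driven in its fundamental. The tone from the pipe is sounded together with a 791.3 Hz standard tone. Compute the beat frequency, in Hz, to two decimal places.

4.33 Hz

Open pipe: f_n = n·v/(2L) = 1·332.1/(2·0.211) = 786.9668 Hz.
f_beat = |786.9668 − 791.3| = 4.33 Hz.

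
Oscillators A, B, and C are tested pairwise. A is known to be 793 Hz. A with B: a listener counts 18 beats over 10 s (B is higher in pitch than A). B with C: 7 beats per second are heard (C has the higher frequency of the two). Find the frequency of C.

801.8 Hz

A–B: Beat frequency = 18/10 = 1.8 Hz.
B is above A, so f_B = 793 + 1.8 = 794.8 Hz.
C is above B, so f_C = 794.8 + 7 = 801.8 Hz.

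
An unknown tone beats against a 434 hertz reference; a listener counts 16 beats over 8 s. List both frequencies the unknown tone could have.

Beat frequency = 16/8 = 2 Hz.
|f − 434| = 2, so f = 434 ± 2.

432 Hz or 436 Hz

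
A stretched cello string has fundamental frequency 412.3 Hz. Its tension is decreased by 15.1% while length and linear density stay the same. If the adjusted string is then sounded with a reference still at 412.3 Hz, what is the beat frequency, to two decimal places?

32.40 Hz

For a string, f ∝ √T, so the new frequency is 412.3·√0.849 = 379.8982 Hz.
f_beat = |379.8982 − 412.3| = 32.40 Hz.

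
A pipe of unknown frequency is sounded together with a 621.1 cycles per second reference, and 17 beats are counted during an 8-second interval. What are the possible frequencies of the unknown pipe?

Beat frequency = 17/8 = 2.125 Hz.
|f − 621.1| = 2.125, so f = 621.1 ± 2.125.

618.975 Hz or 623.225 Hz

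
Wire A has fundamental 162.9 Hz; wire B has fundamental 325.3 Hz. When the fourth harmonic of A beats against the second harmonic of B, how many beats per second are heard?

1.0 Hz

Fourth harmonic of the first: 4·162.9 = 651.6 Hz.
Second harmonic of the second: 2·325.3 = 650.6 Hz.
f_beat = |651.6 − 650.6| = 1.0 Hz.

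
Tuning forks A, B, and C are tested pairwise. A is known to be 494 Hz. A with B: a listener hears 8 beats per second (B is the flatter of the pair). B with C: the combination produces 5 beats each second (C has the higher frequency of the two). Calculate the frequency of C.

B is below A, so f_B = 494 − 8 = 486 Hz.
C is above B, so f_C = 486 + 5 = 491 Hz.

491 Hz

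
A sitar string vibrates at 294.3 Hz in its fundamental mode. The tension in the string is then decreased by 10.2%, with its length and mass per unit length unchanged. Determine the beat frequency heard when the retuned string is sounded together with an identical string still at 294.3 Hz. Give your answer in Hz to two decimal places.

For a string, f ∝ √T, so the new frequency is 294.3·√0.898 = 278.8871 Hz.
f_beat = |278.8871 − 294.3| = 15.41 Hz.

15.41 Hz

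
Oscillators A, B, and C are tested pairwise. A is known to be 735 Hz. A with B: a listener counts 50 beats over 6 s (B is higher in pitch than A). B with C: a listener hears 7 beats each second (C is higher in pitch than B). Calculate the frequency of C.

750.3333 Hz

A–B: Beat frequency = 50/6 = 8.3333 Hz.
B is above A, so f_B = 735 + 8.3333 = 743.3333 Hz.
C is above B, so f_C = 743.3333 + 7 = 750.3333 Hz.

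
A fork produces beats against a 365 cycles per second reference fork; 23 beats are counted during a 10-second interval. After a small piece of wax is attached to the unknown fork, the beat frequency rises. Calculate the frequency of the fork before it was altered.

Beat frequency = 23/10 = 2.3 Hz.
|f − 365| = 2.3, so the fork was at either 362.7 Hz or 367.3 Hz.
Loading a fork with wax lowers its frequency; the adjustment lowers the fork's frequency.
The beat rate rose, so the adjustment moved the fork further from 365 Hz — it was already below the reference.

362.7 Hz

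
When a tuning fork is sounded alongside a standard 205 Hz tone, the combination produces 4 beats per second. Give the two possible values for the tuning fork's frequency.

201 Hz or 209 Hz

|f − 205| = 4, so f = 205 ± 4.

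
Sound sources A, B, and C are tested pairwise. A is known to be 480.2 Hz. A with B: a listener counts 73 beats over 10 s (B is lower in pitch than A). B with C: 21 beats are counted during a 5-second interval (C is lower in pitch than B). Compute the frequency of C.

A–B: Beat frequency = 73/10 = 7.3 Hz.
B is below A, so f_B = 480.2 − 7.3 = 472.9 Hz.
B–C: Beat frequency = 21/5 = 4.2 Hz.
C is below B, so f_C = 472.9 − 4.2 = 468.7 Hz.

468.7 Hz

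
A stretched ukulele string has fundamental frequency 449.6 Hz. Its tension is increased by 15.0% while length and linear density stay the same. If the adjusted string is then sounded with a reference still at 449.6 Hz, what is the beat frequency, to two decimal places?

32.54 Hz

For a string, f ∝ √T, so the new frequency is 449.6·√1.150 = 482.1423 Hz.
f_beat = |482.1423 − 449.6| = 32.54 Hz.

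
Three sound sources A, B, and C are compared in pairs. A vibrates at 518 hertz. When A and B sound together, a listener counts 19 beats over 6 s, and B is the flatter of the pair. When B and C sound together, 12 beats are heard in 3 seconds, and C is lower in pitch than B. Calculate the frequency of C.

510.8333 Hz

A–B: Beat frequency = 19/6 = 3.1667 Hz.
B is below A, so f_B = 518 − 3.1667 = 514.8333 Hz.
B–C: Beat frequency = 12/3 = 4 Hz.
C is below B, so f_C = 514.8333 − 4 = 510.8333 Hz.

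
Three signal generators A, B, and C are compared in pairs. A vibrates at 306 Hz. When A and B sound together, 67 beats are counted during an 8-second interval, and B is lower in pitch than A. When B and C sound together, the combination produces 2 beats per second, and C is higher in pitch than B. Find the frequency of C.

299.625 Hz

A–B: Beat frequency = 67/8 = 8.375 Hz.
B is below A, so f_B = 306 − 8.375 = 297.625 Hz.
C is above B, so f_C = 297.625 + 2 = 299.625 Hz.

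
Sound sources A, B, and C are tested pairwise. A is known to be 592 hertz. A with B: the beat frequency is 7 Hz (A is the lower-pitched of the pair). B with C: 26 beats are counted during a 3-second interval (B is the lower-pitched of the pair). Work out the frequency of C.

B is above A, so f_B = 592 + 7 = 599 Hz.
B–C: Beat frequency = 26/3 = 8.6667 Hz.
C is above B, so f_C = 599 + 8.6667 = 607.6667 Hz.

607.6667 Hz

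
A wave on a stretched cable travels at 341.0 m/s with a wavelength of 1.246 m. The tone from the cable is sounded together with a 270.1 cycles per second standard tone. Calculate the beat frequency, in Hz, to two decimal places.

3.58 Hz

Source frequency f = v/λ = 341.0/1.246 = 273.6758 Hz.
f_beat = |273.6758 − 270.1| = 3.58 Hz.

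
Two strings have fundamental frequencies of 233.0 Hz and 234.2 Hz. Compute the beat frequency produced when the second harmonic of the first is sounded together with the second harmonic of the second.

2.4 Hz

Second harmonic of the first: 2·233.0 = 466.0 Hz.
Second harmonic of the second: 2·234.2 = 468.4 Hz.
f_beat = |466.0 − 468.4| = 2.4 Hz.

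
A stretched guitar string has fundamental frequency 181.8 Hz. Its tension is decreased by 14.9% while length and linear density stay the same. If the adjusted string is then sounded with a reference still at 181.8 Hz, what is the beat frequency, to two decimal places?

14.09 Hz

For a string, f ∝ √T, so the new frequency is 181.8·√0.851 = 167.7099 Hz.
f_beat = |167.7099 − 181.8| = 14.09 Hz.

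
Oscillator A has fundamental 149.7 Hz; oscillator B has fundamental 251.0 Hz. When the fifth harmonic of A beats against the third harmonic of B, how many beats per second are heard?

Fifth harmonic of the first: 5·149.7 = 748.5 Hz.
Third harmonic of the second: 3·251.0 = 753.0 Hz.
f_beat = |748.5 − 753.0| = 4.5 Hz.

4.5 Hz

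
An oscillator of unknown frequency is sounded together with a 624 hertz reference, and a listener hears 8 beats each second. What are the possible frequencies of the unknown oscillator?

616 Hz or 632 Hz

|f − 624| = 8, so f = 624 ± 8.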